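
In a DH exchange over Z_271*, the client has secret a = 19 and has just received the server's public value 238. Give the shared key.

160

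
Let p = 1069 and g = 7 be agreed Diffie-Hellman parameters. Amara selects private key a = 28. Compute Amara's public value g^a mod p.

558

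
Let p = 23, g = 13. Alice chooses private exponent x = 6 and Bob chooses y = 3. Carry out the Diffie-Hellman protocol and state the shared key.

9

Alice sends A = g^x mod p = 13^6 mod 23.
13^1 ≡ 13 (mod 23)
13^2 = (13^1)^2 ≡ 13^2 = 169 ≡ 8 (mod 23)
13^4 = (13^2)^2 ≡ 8^2 = 64 ≡ 18 (mod 23)
13^6 = 13^4 · 13^2 ≡ 18 · 8 ≡ 6 (mod 23).
So A = 6. Bob then computes K = A^y mod p = 6^3 mod 23.
6^1 ≡ 6 (mod 23)
6^2 = (6^1)^2 ≡ 6^2 = 36 ≡ 13 (mod 23)
6^3 = 6^2 · 6^1 ≡ 13 · 6 ≡ 9 (mod 23).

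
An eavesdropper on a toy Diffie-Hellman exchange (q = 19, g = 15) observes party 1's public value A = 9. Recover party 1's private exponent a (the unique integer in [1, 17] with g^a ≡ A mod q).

4

Try successive powers of 15 modulo 19:
15^1 ≡ 15
15^2 ≡ 16
15^3 ≡ 12
15^4 ≡ 9
Found: a = 4.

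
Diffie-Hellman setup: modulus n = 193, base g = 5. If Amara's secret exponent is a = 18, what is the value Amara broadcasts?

Public value = 5^18 (mod 193).
5^1 ≡ 5 (mod 193)
5^2 = (5^1)^2 ≡ 5^2 = 25 ≡ 25 (mod 193)
5^4 = (5^2)^2 ≡ 25^2 = 625 ≡ 46 (mod 193)
5^8 = (5^4)^2 ≡ 46^2 = 2116 ≡ 186 (mod 193)
5^16 = (5^8)^2 ≡ 186^2 = 34596 ≡ 49 (mod 193)
5^18 = 5^16 · 5^2 ≡ 49 · 25 ≡ 67 (mod 193).

67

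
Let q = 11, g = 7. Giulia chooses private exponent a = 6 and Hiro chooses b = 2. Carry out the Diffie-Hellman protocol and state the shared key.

5

Hiro sends B = g^b mod q = 7^2 mod 11.
7^1 ≡ 7 (mod 11)
7^2 = (7^1)^2 ≡ 7^2 = 49 ≡ 5 (mod 11)
So B = 5. Giulia then computes K = B^a mod q = 5^6 mod 11.
5^1 ≡ 5 (mod 11)
5^2 = (5^1)^2 ≡ 5^2 = 25 ≡ 3 (mod 11)
5^4 = (5^2)^2 ≡ 3^2 = 9 ≡ 9 (mod 11)
5^6 = 5^4 · 5^2 ≡ 9 · 3 ≡ 5 (mod 11).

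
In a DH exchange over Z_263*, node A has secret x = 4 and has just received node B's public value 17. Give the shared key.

Shared key K = 17^4 mod 263.
17^1 ≡ 17 (mod 263)
17^2 = (17^1)^2 ≡ 17^2 = 289 ≡ 26 (mod 263)
17^4 = (17^2)^2 ≡ 26^2 = 676 ≡ 150 (mod 263)

150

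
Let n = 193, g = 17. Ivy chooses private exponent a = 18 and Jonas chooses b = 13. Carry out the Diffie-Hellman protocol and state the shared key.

Ivy sends A = g^a mod n = 17^18 mod 193.
17^1 ≡ 17 (mod 193)
17^2 = (17^1)^2 ≡ 17^2 = 289 ≡ 96 (mod 193)
17^4 = (17^2)^2 ≡ 96^2 = 9216 ≡ 145 (mod 193)
17^8 = (17^4)^2 ≡ 145^2 = 21025 ≡ 181 (mod 193)
17^16 = (17^8)^2 ≡ 181^2 = 32761 ≡ 144 (mod 193)
17^18 = 17^16 · 17^2 ≡ 144 · 96 ≡ 121 (mod 193).
So A = 121. Jonas then computes K = A^b mod n = 121^13 mod 193.
121^1 ≡ 121 (mod 193)
121^2 = (121^1)^2 ≡ 121^2 = 14641 ≡ 166 (mod 193)
121^4 = (121^2)^2 ≡ 166^2 = 27556 ≡ 150 (mod 193)
121^8 = (121^4)^2 ≡ 150^2 = 22500 ≡ 112 (mod 193)
121^13 = 121^8 · 121^4 · 121^1 ≡ 112 · 150 · 121 ≡ 124 (mod 193).

124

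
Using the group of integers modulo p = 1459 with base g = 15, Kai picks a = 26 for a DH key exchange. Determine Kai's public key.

191

Public value = 15^26 mod 1459.
15^1 ≡ 15 (mod 1459)
15^2 = (15^1)^2 ≡ 15^2 = 225 ≡ 225 (mod 1459)
15^4 = (15^2)^2 ≡ 225^2 = 50625 ≡ 1019 (mod 1459)
15^8 = (15^4)^2 ≡ 1019^2 = 1038361 ≡ 1012 (mod 1459)
15^16 = (15^8)^2 ≡ 1012^2 = 1024144 ≡ 1385 (mod 1459)
15^26 = 15^16 · 15^8 · 15^2 ≡ 1385 · 1012 · 225 ≡ 191 (mod 1459).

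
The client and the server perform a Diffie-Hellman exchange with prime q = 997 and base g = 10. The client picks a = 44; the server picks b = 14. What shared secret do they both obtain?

993

The server sends B = g^b mod q = 10^14 mod 997.
10^1 ≡ 10 (mod 997)
10^2 = (10^1)^2 ≡ 10^2 = 100 ≡ 100 (mod 997)
10^4 = (10^2)^2 ≡ 100^2 = 10000 ≡ 30 (mod 997)
10^8 = (10^4)^2 ≡ 30^2 = 900 ≡ 900 (mod 997)
10^14 = 10^8 · 10^4 · 10^2 ≡ 900 · 30 · 100 ≡ 124 (mod 997).
So B = 124. The client then computes K = B^a mod q = 124^44 mod 997.
124^1 ≡ 124 (mod 997)
124^2 = (124^1)^2 ≡ 124^2 = 15376 ≡ 421 (mod 997)
124^4 = (124^2)^2 ≡ 421^2 = 177241 ≡ 772 (mod 997)
124^8 = (124^4)^2 ≡ 772^2 = 595984 ≡ 775 (mod 997)
124^16 = (124^8)^2 ≡ 775^2 = 600625 ≡ 431 (mod 997)
124^32 = (124^16)^2 ≡ 431^2 = 185761 ≡ 319 (mod 997)
124^44 = 124^32 · 124^8 · 124^4 ≡ 319 · 775 · 772 ≡ 993 (mod 997).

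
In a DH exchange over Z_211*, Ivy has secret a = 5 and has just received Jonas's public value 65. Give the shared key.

Shared key K = 65^5 mod 211.
65^1 ≡ 65 (mod 211)
65^2 = (65^1)^2 ≡ 65^2 = 4225 ≡ 5 (mod 211)
65^4 = (65^2)^2 ≡ 5^2 = 25 ≡ 25 (mod 211)
65^5 = 65^4 · 65^1 ≡ 25 · 65 ≡ 148 (mod 211).

148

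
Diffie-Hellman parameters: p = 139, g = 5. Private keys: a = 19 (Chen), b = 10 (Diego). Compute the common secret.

Diego sends B = g^b mod p = 5^10 mod 139.
5^1 ≡ 5 (mod 139)
5^2 = (5^1)^2 ≡ 5^2 = 25 ≡ 25 (mod 139)
5^4 = (5^2)^2 ≡ 25^2 = 625 ≡ 69 (mod 139)
5^8 = (5^4)^2 ≡ 69^2 = 4761 ≡ 35 (mod 139)
5^10 = 5^8 · 5^2 ≡ 35 · 25 ≡ 41 (mod 139).
So B = 41. Chen then computes K = B^a mod p = 41^19 mod 139.
41^1 ≡ 41 (mod 139)
41^2 = (41^1)^2 ≡ 41^2 = 1681 ≡ 13 (mod 139)
41^4 = (41^2)^2 ≡ 13^2 = 169 ≡ 30 (mod 139)
41^8 = (41^4)^2 ≡ 30^2 = 900 ≡ 66 (mod 139)
41^16 = (41^8)^2 ≡ 66^2 = 4356 ≡ 47 (mod 139)
41^19 = 41^16 · 41^2 · 41^1 ≡ 47 · 13 · 41 ≡ 31 (mod 139).

31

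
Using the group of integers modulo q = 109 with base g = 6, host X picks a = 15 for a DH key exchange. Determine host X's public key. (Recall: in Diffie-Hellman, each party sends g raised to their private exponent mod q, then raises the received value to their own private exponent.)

77

Public value = 6^15 (mod 109).
6^1 ≡ 6 (mod 109)
6^2 = (6^1)^2 ≡ 6^2 = 36 ≡ 36 (mod 109)
6^4 = (6^2)^2 ≡ 36^2 = 1296 ≡ 97 (mod 109)
6^8 = (6^4)^2 ≡ 97^2 = 9409 ≡ 35 (mod 109)
6^15 = 6^8 · 6^4 · 6^2 · 6^1 ≡ 35 · 97 · 36 · 6 ≡ 77 (mod 109).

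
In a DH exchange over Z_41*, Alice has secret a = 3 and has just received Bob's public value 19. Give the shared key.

Shared key K = 19^3 mod 41.
19^1 ≡ 19 (mod 41)
19^2 = (19^1)^2 ≡ 19^2 = 361 ≡ 33 (mod 41)
19^3 = 19^2 · 19^1 ≡ 33 · 19 ≡ 12 (mod 41).

12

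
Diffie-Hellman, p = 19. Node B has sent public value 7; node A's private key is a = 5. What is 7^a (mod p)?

11

Shared key K = 7^5 mod 19.
7^1 ≡ 7 (mod 19)
7^2 = (7^1)^2 ≡ 7^2 = 49 ≡ 11 (mod 19)
7^4 = (7^2)^2 ≡ 11^2 = 121 ≡ 7 (mod 19)
7^5 = 7^4 · 7^1 ≡ 7 · 7 ≡ 11 (mod 19).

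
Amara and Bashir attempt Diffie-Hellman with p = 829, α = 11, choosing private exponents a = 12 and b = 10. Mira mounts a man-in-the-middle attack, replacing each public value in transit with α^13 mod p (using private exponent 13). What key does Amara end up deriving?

759

Amara receives Mira's public value M = 11^13 mod 829 instead of the honest one.
11^1 ≡ 11 (mod 829)
11^2 = (11^1)^2 ≡ 11^2 = 121 ≡ 121 (mod 829)
11^4 = (11^2)^2 ≡ 121^2 = 14641 ≡ 548 (mod 829)
11^8 = (11^4)^2 ≡ 548^2 = 300304 ≡ 206 (mod 829)
11^13 = 11^8 · 11^4 · 11^1 ≡ 206 · 548 · 11 ≡ 755 (mod 829).
So M = 755. Amara computes K = M^12 mod 829.
755^1 ≡ 755 (mod 829)
755^2 = (755^1)^2 ≡ 755^2 = 570025 ≡ 502 (mod 829)
755^4 = (755^2)^2 ≡ 502^2 = 252004 ≡ 817 (mod 829)
755^8 = (755^4)^2 ≡ 817^2 = 667489 ≡ 144 (mod 829)
755^12 = 755^8 · 755^4 ≡ 144 · 817 ≡ 759 (mod 829).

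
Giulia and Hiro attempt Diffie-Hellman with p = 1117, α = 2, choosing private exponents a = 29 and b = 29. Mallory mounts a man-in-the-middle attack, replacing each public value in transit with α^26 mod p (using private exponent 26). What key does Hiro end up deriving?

Hiro receives Mallory's public value M = 2^26 mod 1117 instead of the honest one.
2^1 ≡ 2 (mod 1117)
2^2 = (2^1)^2 ≡ 2^2 = 4 ≡ 4 (mod 1117)
2^4 = (2^2)^2 ≡ 4^2 = 16 ≡ 16 (mod 1117)
2^8 = (2^4)^2 ≡ 16^2 = 256 ≡ 256 (mod 1117)
2^16 = (2^8)^2 ≡ 256^2 = 65536 ≡ 750 (mod 1117)
2^26 = 2^16 · 2^8 · 2^2 ≡ 750 · 256 · 4 ≡ 621 (mod 1117).
So M = 621. Hiro computes K = M^29 mod 1117.
621^1 ≡ 621 (mod 1117)
621^2 = (621^1)^2 ≡ 621^2 = 385641 ≡ 276 (mod 1117)
621^4 = (621^2)^2 ≡ 276^2 = 76176 ≡ 220 (mod 1117)
621^8 = (621^4)^2 ≡ 220^2 = 48400 ≡ 369 (mod 1117)
621^16 = (621^8)^2 ≡ 369^2 = 136161 ≡ 1004 (mod 1117)
621^29 = 621^16 · 621^8 · 621^4 · 621^1 ≡ 1004 · 369 · 220 · 621 ≡ 10 (mod 1117).

10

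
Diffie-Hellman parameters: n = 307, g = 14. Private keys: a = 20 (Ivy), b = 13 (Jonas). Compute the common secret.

66

Ivy sends A = g^a mod n = 14^20 mod 307.
14^1 ≡ 14 (mod 307)
14^2 = (14^1)^2 ≡ 14^2 = 196 ≡ 196 (mod 307)
14^4 = (14^2)^2 ≡ 196^2 = 38416 ≡ 41 (mod 307)
14^8 = (14^4)^2 ≡ 41^2 = 1681 ≡ 146 (mod 307)
14^16 = (14^8)^2 ≡ 146^2 = 21316 ≡ 133 (mod 307)
14^20 = 14^16 · 14^4 ≡ 133 · 41 ≡ 234 (mod 307).
So A = 234. Jonas then computes K = A^b mod n = 234^13 mod 307.
234^1 ≡ 234 (mod 307)
234^2 = (234^1)^2 ≡ 234^2 = 54756 ≡ 110 (mod 307)
234^4 = (234^2)^2 ≡ 110^2 = 12100 ≡ 127 (mod 307)
234^8 = (234^4)^2 ≡ 127^2 = 16129 ≡ 165 (mod 307)
234^13 = 234^8 · 234^4 · 234^1 ≡ 165 · 127 · 234 ≡ 66 (mod 307).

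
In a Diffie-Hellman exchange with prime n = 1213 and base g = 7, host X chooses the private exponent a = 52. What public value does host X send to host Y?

Public value = 7^52 mod 1213.
7^1 ≡ 7 (mod 1213)
7^2 = (7^1)^2 ≡ 7^2 = 49 ≡ 49 (mod 1213)
7^4 = (7^2)^2 ≡ 49^2 = 2401 ≡ 1188 (mod 1213)
7^8 = (7^4)^2 ≡ 1188^2 = 1411344 ≡ 625 (mod 1213)
7^16 = (7^8)^2 ≡ 625^2 = 390625 ≡ 39 (mod 1213)
7^32 = (7^16)^2 ≡ 39^2 = 1521 ≡ 308 (mod 1213)
7^52 = 7^32 · 7^16 · 7^4 ≡ 308 · 39 · 1188 ≡ 524 (mod 1213).

524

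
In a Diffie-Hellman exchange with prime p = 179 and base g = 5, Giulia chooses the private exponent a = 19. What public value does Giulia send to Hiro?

Public value = 5^19 (mod 179).
5^1 ≡ 5 (mod 179)
5^2 = (5^1)^2 ≡ 5^2 = 25 ≡ 25 (mod 179)
5^4 = (5^2)^2 ≡ 25^2 = 625 ≡ 88 (mod 179)
5^8 = (5^4)^2 ≡ 88^2 = 7744 ≡ 47 (mod 179)
5^16 = (5^8)^2 ≡ 47^2 = 2209 ≡ 61 (mod 179)
5^19 = 5^16 · 5^2 · 5^1 ≡ 61 · 25 · 5 ≡ 107 (mod 179).

107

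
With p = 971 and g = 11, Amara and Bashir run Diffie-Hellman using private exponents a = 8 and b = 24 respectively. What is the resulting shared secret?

474

Amara sends A = g^a mod p = 11^8 mod 971.
11^1 ≡ 11 (mod 971)
11^2 = (11^1)^2 ≡ 11^2 = 121 ≡ 121 (mod 971)
11^4 = (11^2)^2 ≡ 121^2 = 14641 ≡ 76 (mod 971)
11^8 = (11^4)^2 ≡ 76^2 = 5776 ≡ 921 (mod 971)
So A = 921. Bashir then computes K = A^b mod p = 921^24 mod 971.
921^1 ≡ 921 (mod 971)
921^2 = (921^1)^2 ≡ 921^2 = 848241 ≡ 558 (mod 971)
921^4 = (921^2)^2 ≡ 558^2 = 311364 ≡ 644 (mod 971)
921^8 = (921^4)^2 ≡ 644^2 = 414736 ≡ 119 (mod 971)
921^16 = (921^8)^2 ≡ 119^2 = 14161 ≡ 567 (mod 971)
921^24 = 921^16 · 921^8 ≡ 567 · 119 ≡ 474 (mod 971).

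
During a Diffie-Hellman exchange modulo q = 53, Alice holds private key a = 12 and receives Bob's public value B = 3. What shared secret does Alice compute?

10

Shared key K = 3^12 mod 53.
3^1 ≡ 3 (mod 53)
3^2 = (3^1)^2 ≡ 3^2 = 9 ≡ 9 (mod 53)
3^4 = (3^2)^2 ≡ 9^2 = 81 ≡ 28 (mod 53)
3^8 = (3^4)^2 ≡ 28^2 = 784 ≡ 42 (mod 53)
3^12 = 3^8 · 3^4 ≡ 42 · 28 ≡ 10 (mod 53).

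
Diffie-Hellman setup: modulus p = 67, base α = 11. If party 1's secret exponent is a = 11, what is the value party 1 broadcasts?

30

Public value = 11^11 (mod 67).
11^1 ≡ 11 (mod 67)
11^2 = (11^1)^2 ≡ 11^2 = 121 ≡ 54 (mod 67)
11^4 = (11^2)^2 ≡ 54^2 = 2916 ≡ 35 (mod 67)
11^8 = (11^4)^2 ≡ 35^2 = 1225 ≡ 19 (mod 67)
11^11 = 11^8 · 11^2 · 11^1 ≡ 19 · 54 · 11 ≡ 30 (mod 67).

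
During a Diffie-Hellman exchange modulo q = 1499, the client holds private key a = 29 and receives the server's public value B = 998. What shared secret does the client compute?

228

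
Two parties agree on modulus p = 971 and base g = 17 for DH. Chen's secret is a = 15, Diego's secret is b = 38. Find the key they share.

440

Chen sends A = g^a mod p = 17^15 mod 971.
17^1 ≡ 17 (mod 971)
17^2 = (17^1)^2 ≡ 17^2 = 289 ≡ 289 (mod 971)
17^4 = (17^2)^2 ≡ 289^2 = 83521 ≡ 15 (mod 971)
17^8 = (17^4)^2 ≡ 15^2 = 225 ≡ 225 (mod 971)
17^15 = 17^8 · 17^4 · 17^2 · 17^1 ≡ 225 · 15 · 289 · 17 ≡ 579 (mod 971).
So A = 579. Diego then computes K = A^b mod p = 579^38 mod 971.
579^1 ≡ 579 (mod 971)
579^2 = (579^1)^2 ≡ 579^2 = 335241 ≡ 246 (mod 971)
579^4 = (579^2)^2 ≡ 246^2 = 60516 ≡ 314 (mod 971)
579^8 = (579^4)^2 ≡ 314^2 = 98596 ≡ 525 (mod 971)
579^16 = (579^8)^2 ≡ 525^2 = 275625 ≡ 832 (mod 971)
579^32 = (579^16)^2 ≡ 832^2 = 692224 ≡ 872 (mod 971)
579^38 = 579^32 · 579^4 · 579^2 ≡ 872 · 314 · 246 ≡ 440 (mod 971).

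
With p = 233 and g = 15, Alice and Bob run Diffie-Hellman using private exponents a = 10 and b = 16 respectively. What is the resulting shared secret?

23

Alice sends A = g^a mod p = 15^10 mod 233.
15^1 ≡ 15 (mod 233)
15^2 = (15^1)^2 ≡ 15^2 = 225 ≡ 225 (mod 233)
15^4 = (15^2)^2 ≡ 225^2 = 50625 ≡ 64 (mod 233)
15^8 = (15^4)^2 ≡ 64^2 = 4096 ≡ 135 (mod 233)
15^10 = 15^8 · 15^2 ≡ 135 · 225 ≡ 85 (mod 233).
So A = 85. Bob then computes K = A^b mod p = 85^16 mod 233.
85^1 ≡ 85 (mod 233)
85^2 = (85^1)^2 ≡ 85^2 = 7225 ≡ 2 (mod 233)
85^4 = (85^2)^2 ≡ 2^2 = 4 ≡ 4 (mod 233)
85^8 = (85^4)^2 ≡ 4^2 = 16 ≡ 16 (mod 233)
85^16 = (85^8)^2 ≡ 16^2 = 256 ≡ 23 (mod 233)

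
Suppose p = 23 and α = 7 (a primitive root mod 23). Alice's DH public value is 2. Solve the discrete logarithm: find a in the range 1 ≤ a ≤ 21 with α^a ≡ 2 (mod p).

14

Try successive powers of 7 modulo 23:
7^1 ≡ 7
7^2 ≡ 3
7^3 ≡ 21
7^4 ≡ 9
7^5 ≡ 17
7^6 ≡ 4
7^7 ≡ 5
7^8 ≡ 12
7^9 ≡ 15
7^10 ≡ 13
7^11 ≡ 22
7^12 ≡ 16
7^13 ≡ 20
7^14 ≡ 2
Found: a = 14.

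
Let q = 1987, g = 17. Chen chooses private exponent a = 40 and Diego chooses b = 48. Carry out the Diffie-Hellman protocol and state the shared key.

148

Diego sends B = g^b mod q = 17^48 mod 1987.
17^1 ≡ 17 (mod 1987)
17^2 = (17^1)^2 ≡ 17^2 = 289 ≡ 289 (mod 1987)
17^4 = (17^2)^2 ≡ 289^2 = 83521 ≡ 67 (mod 1987)
17^8 = (17^4)^2 ≡ 67^2 = 4489 ≡ 515 (mod 1987)
17^16 = (17^8)^2 ≡ 515^2 = 265225 ≡ 954 (mod 1987)
17^32 = (17^16)^2 ≡ 954^2 = 910116 ≡ 70 (mod 1987)
17^48 = 17^32 · 17^16 ≡ 70 · 954 ≡ 1209 (mod 1987).
So B = 1209. Chen then computes K = B^a mod q = 1209^40 mod 1987.
1209^1 ≡ 1209 (mod 1987)
1209^2 = (1209^1)^2 ≡ 1209^2 = 1461681 ≡ 1236 (mod 1987)
1209^4 = (1209^2)^2 ≡ 1236^2 = 1527696 ≡ 1680 (mod 1987)
1209^8 = (1209^4)^2 ≡ 1680^2 = 2822400 ≡ 860 (mod 1987)
1209^16 = (1209^8)^2 ≡ 860^2 = 739600 ≡ 436 (mod 1987)
1209^32 = (1209^16)^2 ≡ 436^2 = 190096 ≡ 1331 (mod 1987)
1209^40 = 1209^32 · 1209^8 ≡ 1331 · 860 ≡ 148 (mod 1987).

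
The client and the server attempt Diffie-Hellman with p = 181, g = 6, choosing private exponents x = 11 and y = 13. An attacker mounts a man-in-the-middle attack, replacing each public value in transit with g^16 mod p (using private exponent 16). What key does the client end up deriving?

25

The client receives an attacker's public value M = 6^16 mod 181 instead of the honest one.
6^1 ≡ 6 (mod 181)
6^2 = (6^1)^2 ≡ 6^2 = 36 ≡ 36 (mod 181)
6^4 = (6^2)^2 ≡ 36^2 = 1296 ≡ 29 (mod 181)
6^8 = (6^4)^2 ≡ 29^2 = 841 ≡ 117 (mod 181)
6^16 = (6^8)^2 ≡ 117^2 = 13689 ≡ 114 (mod 181)
So M = 114. The client computes K = M^11 mod 181.
114^1 ≡ 114 (mod 181)
114^2 = (114^1)^2 ≡ 114^2 = 12996 ≡ 145 (mod 181)
114^4 = (114^2)^2 ≡ 145^2 = 21025 ≡ 29 (mod 181)
114^8 = (114^4)^2 ≡ 29^2 = 841 ≡ 117 (mod 181)
114^11 = 114^8 · 114^2 · 114^1 ≡ 117 · 145 · 114 ≡ 25 (mod 181).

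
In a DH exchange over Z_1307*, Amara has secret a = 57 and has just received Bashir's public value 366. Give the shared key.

Shared key K = 366^57 mod 1307.
366^1 ≡ 366 (mod 1307)
366^2 = (366^1)^2 ≡ 366^2 = 133956 ≡ 642 (mod 1307)
366^4 = (366^2)^2 ≡ 642^2 = 412164 ≡ 459 (mod 1307)
366^8 = (366^4)^2 ≡ 459^2 = 210681 ≡ 254 (mod 1307)
366^16 = (366^8)^2 ≡ 254^2 = 64516 ≡ 473 (mod 1307)
366^32 = (366^16)^2 ≡ 473^2 = 223729 ≡ 232 (mod 1307)
366^57 = 366^32 · 366^16 · 366^8 · 366^1 ≡ 232 · 473 · 254 · 366 ≡ 465 (mod 1307).

465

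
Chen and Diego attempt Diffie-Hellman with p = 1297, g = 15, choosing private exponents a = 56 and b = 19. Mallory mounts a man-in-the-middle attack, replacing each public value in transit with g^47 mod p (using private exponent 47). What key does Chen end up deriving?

Chen receives Mallory's public value M = 15^47 mod 1297 instead of the honest one.
15^1 ≡ 15 (mod 1297)
15^2 = (15^1)^2 ≡ 15^2 = 225 ≡ 225 (mod 1297)
15^4 = (15^2)^2 ≡ 225^2 = 50625 ≡ 42 (mod 1297)
15^8 = (15^4)^2 ≡ 42^2 = 1764 ≡ 467 (mod 1297)
15^16 = (15^8)^2 ≡ 467^2 = 218089 ≡ 193 (mod 1297)
15^32 = (15^16)^2 ≡ 193^2 = 37249 ≡ 933 (mod 1297)
15^47 = 15^32 · 15^8 · 15^4 · 15^2 · 15^1 ≡ 933 · 467 · 42 · 225 · 15 ≡ 591 (mod 1297).
So M = 591. Chen computes K = M^56 mod 1297.
591^1 ≡ 591 (mod 1297)
591^2 = (591^1)^2 ≡ 591^2 = 349281 ≡ 388 (mod 1297)
591^4 = (591^2)^2 ≡ 388^2 = 150544 ≡ 92 (mod 1297)
591^8 = (591^4)^2 ≡ 92^2 = 8464 ≡ 682 (mod 1297)
591^16 = (591^8)^2 ≡ 682^2 = 465124 ≡ 798 (mod 1297)
591^32 = (591^16)^2 ≡ 798^2 = 636804 ≡ 1274 (mod 1297)
591^56 = 591^32 · 591^16 · 591^8 ≡ 1274 · 798 · 682 ≡ 1216 (mod 1297).

1216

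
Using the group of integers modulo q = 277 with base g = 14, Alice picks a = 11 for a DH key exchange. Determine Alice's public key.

153

Public value = 14^11 mod 277.
14^1 ≡ 14 (mod 277)
14^2 = (14^1)^2 ≡ 14^2 = 196 ≡ 196 (mod 277)
14^4 = (14^2)^2 ≡ 196^2 = 38416 ≡ 190 (mod 277)
14^8 = (14^4)^2 ≡ 190^2 = 36100 ≡ 90 (mod 277)
14^11 = 14^8 · 14^2 · 14^1 ≡ 90 · 196 · 14 ≡ 153 (mod 277).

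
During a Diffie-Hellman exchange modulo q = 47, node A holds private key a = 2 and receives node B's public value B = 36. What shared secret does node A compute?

Shared key K = 36^2 mod 47.
36^1 ≡ 36 (mod 47)
36^2 = (36^1)^2 ≡ 36^2 = 1296 ≡ 27 (mod 47)

27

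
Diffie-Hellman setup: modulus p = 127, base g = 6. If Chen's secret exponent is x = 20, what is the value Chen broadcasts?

18

Public value = 6^20 mod 127.
6^1 ≡ 6 (mod 127)
6^2 = (6^1)^2 ≡ 6^2 = 36 ≡ 36 (mod 127)
6^4 = (6^2)^2 ≡ 36^2 = 1296 ≡ 26 (mod 127)
6^8 = (6^4)^2 ≡ 26^2 = 676 ≡ 41 (mod 127)
6^16 = (6^8)^2 ≡ 41^2 = 1681 ≡ 30 (mod 127)
6^20 = 6^16 · 6^4 ≡ 30 · 26 ≡ 18 (mod 127).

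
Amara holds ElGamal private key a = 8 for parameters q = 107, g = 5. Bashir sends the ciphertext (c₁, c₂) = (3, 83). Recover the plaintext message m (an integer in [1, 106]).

Shared mask s = c₁^a mod q = 3^8 mod 107.
3^1 ≡ 3 (mod 107)
3^2 = (3^1)^2 ≡ 3^2 = 9 ≡ 9 (mod 107)
3^4 = (3^2)^2 ≡ 9^2 = 81 ≡ 81 (mod 107)
3^8 = (3^4)^2 ≡ 81^2 = 6561 ≡ 34 (mod 107)
So s = 34; s⁻¹ ≡ 85 (mod 107).
m = c₂ · s⁻¹ mod 107 = 83 · 85 mod 107 = 100.

100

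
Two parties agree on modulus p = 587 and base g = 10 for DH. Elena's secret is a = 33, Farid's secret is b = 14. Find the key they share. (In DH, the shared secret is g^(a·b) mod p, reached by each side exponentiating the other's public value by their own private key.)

84

Elena sends A = g^a mod p = 10^33 mod 587.
10^1 ≡ 10 (mod 587)
10^2 = (10^1)^2 ≡ 10^2 = 100 ≡ 100 (mod 587)
10^4 = (10^2)^2 ≡ 100^2 = 10000 ≡ 21 (mod 587)
10^8 = (10^4)^2 ≡ 21^2 = 441 ≡ 441 (mod 587)
10^16 = (10^8)^2 ≡ 441^2 = 194481 ≡ 184 (mod 587)
10^32 = (10^16)^2 ≡ 184^2 = 33856 ≡ 397 (mod 587)
10^33 = 10^32 · 10^1 ≡ 397 · 10 ≡ 448 (mod 587).
So A = 448. Farid then computes K = A^b mod p = 448^14 mod 587.
448^1 ≡ 448 (mod 587)
448^2 = (448^1)^2 ≡ 448^2 = 200704 ≡ 537 (mod 587)
448^4 = (448^2)^2 ≡ 537^2 = 288369 ≡ 152 (mod 587)
448^8 = (448^4)^2 ≡ 152^2 = 23104 ≡ 211 (mod 587)
448^14 = 448^8 · 448^4 · 448^2 ≡ 211 · 152 · 537 ≡ 84 (mod 587).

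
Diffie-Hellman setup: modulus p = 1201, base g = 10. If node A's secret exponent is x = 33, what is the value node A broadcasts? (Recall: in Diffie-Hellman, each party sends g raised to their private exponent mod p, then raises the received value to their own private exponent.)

Public value = 10^33 (mod 1201).
10^1 ≡ 10 (mod 1201)
10^2 = (10^1)^2 ≡ 10^2 = 100 ≡ 100 (mod 1201)
10^4 = (10^2)^2 ≡ 100^2 = 10000 ≡ 392 (mod 1201)
10^8 = (10^4)^2 ≡ 392^2 = 153664 ≡ 1137 (mod 1201)
10^16 = (10^8)^2 ≡ 1137^2 = 1292769 ≡ 493 (mod 1201)
10^32 = (10^16)^2 ≡ 493^2 = 243049 ≡ 447 (mod 1201)
10^33 = 10^32 · 10^1 ≡ 447 · 10 ≡ 867 (mod 1201).

867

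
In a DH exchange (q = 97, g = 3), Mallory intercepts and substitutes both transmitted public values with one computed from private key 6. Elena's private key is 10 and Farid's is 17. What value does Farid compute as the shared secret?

50

Farid receives Mallory's public value M = 3^6 mod 97 instead of the honest one.
3^1 ≡ 3 (mod 97)
3^2 = (3^1)^2 ≡ 3^2 = 9 ≡ 9 (mod 97)
3^4 = (3^2)^2 ≡ 9^2 = 81 ≡ 81 (mod 97)
3^6 = 3^4 · 3^2 ≡ 81 · 9 ≡ 50 (mod 97).
So M = 50. Farid computes K = M^17 mod 97.
50^1 ≡ 50 (mod 97)
50^2 = (50^1)^2 ≡ 50^2 = 2500 ≡ 75 (mod 97)
50^4 = (50^2)^2 ≡ 75^2 = 5625 ≡ 96 (mod 97)
50^8 = (50^4)^2 ≡ 96^2 = 9216 ≡ 1 (mod 97)
50^16 = (50^8)^2 ≡ 1^2 = 1 ≡ 1 (mod 97)
50^17 = 50^16 · 50^1 ≡ 1 · 50 ≡ 50 (mod 97).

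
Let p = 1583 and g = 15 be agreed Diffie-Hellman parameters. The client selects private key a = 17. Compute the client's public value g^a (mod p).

1565

Public value = 15^17 (mod 1583).
15^1 ≡ 15 (mod 1583)
15^2 = (15^1)^2 ≡ 15^2 = 225 ≡ 225 (mod 1583)
15^4 = (15^2)^2 ≡ 225^2 = 50625 ≡ 1552 (mod 1583)
15^8 = (15^4)^2 ≡ 1552^2 = 2408704 ≡ 961 (mod 1583)
15^16 = (15^8)^2 ≡ 961^2 = 923521 ≡ 632 (mod 1583)
15^17 = 15^16 · 15^1 ≡ 632 · 15 ≡ 1565 (mod 1583).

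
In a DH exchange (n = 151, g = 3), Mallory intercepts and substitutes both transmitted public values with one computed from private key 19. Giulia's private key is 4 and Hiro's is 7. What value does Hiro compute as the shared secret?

83

Hiro receives Mallory's public value M = 3^19 mod 151 instead of the honest one.
3^1 ≡ 3 (mod 151)
3^2 = (3^1)^2 ≡ 3^2 = 9 ≡ 9 (mod 151)
3^4 = (3^2)^2 ≡ 9^2 = 81 ≡ 81 (mod 151)
3^8 = (3^4)^2 ≡ 81^2 = 6561 ≡ 68 (mod 151)
3^16 = (3^8)^2 ≡ 68^2 = 4624 ≡ 94 (mod 151)
3^19 = 3^16 · 3^2 · 3^1 ≡ 94 · 9 · 3 ≡ 122 (mod 151).
So M = 122. Hiro computes K = M^7 mod 151.
122^1 ≡ 122 (mod 151)
122^2 = (122^1)^2 ≡ 122^2 = 14884 ≡ 86 (mod 151)
122^4 = (122^2)^2 ≡ 86^2 = 7396 ≡ 148 (mod 151)
122^7 = 122^4 · 122^2 · 122^1 ≡ 148 · 86 · 122 ≡ 83 (mod 151).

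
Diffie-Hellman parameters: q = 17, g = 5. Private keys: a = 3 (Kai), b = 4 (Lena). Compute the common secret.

4

Kai sends A = g^a mod q = 5^3 mod 17.
5^1 ≡ 5 (mod 17)
5^2 = (5^1)^2 ≡ 5^2 = 25 ≡ 8 (mod 17)
5^3 = 5^2 · 5^1 ≡ 8 · 5 ≡ 6 (mod 17).
So A = 6. Lena then computes K = A^b mod q = 6^4 mod 17.
6^1 ≡ 6 (mod 17)
6^2 = (6^1)^2 ≡ 6^2 = 36 ≡ 2 (mod 17)
6^4 = (6^2)^2 ≡ 2^2 = 4 ≡ 4 (mod 17)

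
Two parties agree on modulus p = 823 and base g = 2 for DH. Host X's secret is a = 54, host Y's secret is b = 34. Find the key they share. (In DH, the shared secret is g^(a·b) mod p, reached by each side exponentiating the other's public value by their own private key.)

Host Y sends B = g^b mod p = 2^34 mod 823.
2^1 ≡ 2 (mod 823)
2^2 = (2^1)^2 ≡ 2^2 = 4 ≡ 4 (mod 823)
2^4 = (2^2)^2 ≡ 4^2 = 16 ≡ 16 (mod 823)
2^8 = (2^4)^2 ≡ 16^2 = 256 ≡ 256 (mod 823)
2^16 = (2^8)^2 ≡ 256^2 = 65536 ≡ 519 (mod 823)
2^32 = (2^16)^2 ≡ 519^2 = 269361 ≡ 240 (mod 823)
2^34 = 2^32 · 2^2 ≡ 240 · 4 ≡ 137 (mod 823).
So B = 137. Host X then computes K = B^a mod p = 137^54 mod 823.
137^1 ≡ 137 (mod 823)
137^2 = (137^1)^2 ≡ 137^2 = 18769 ≡ 663 (mod 823)
137^4 = (137^2)^2 ≡ 663^2 = 439569 ≡ 87 (mod 823)
137^8 = (137^4)^2 ≡ 87^2 = 7569 ≡ 162 (mod 823)
137^16 = (137^8)^2 ≡ 162^2 = 26244 ≡ 731 (mod 823)
137^32 = (137^16)^2 ≡ 731^2 = 534361 ≡ 234 (mod 823)
137^54 = 137^32 · 137^16 · 137^4 · 137^2 ≡ 234 · 731 · 87 · 663 ≡ 646 (mod 823).

646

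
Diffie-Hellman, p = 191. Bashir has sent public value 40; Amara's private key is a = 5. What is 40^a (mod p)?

Shared key K = 40^5 mod 191.
40^1 ≡ 40 (mod 191)
40^2 = (40^1)^2 ≡ 40^2 = 1600 ≡ 72 (mod 191)
40^4 = (40^2)^2 ≡ 72^2 = 5184 ≡ 27 (mod 191)
40^5 = 40^4 · 40^1 ≡ 27 · 40 ≡ 125 (mod 191).

125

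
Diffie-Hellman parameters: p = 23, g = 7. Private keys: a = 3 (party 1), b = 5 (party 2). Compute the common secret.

Party 2 sends B = g^b mod p = 7^5 mod 23.
7^1 ≡ 7 (mod 23)
7^2 = (7^1)^2 ≡ 7^2 = 49 ≡ 3 (mod 23)
7^4 = (7^2)^2 ≡ 3^2 = 9 ≡ 9 (mod 23)
7^5 = 7^4 · 7^1 ≡ 9 · 7 ≡ 17 (mod 23).
So B = 17. Party 1 then computes K = B^a mod p = 17^3 mod 23.
17^1 ≡ 17 (mod 23)
17^2 = (17^1)^2 ≡ 17^2 = 289 ≡ 13 (mod 23)
17^3 = 17^2 · 17^1 ≡ 13 · 17 ≡ 14 (mod 23).

14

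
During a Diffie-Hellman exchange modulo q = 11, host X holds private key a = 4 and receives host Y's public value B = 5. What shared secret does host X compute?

Shared key K = 5^4 mod 11.
5^1 ≡ 5 (mod 11)
5^2 = (5^1)^2 ≡ 5^2 = 25 ≡ 3 (mod 11)
5^4 = (5^2)^2 ≡ 3^2 = 9 ≡ 9 (mod 11)

9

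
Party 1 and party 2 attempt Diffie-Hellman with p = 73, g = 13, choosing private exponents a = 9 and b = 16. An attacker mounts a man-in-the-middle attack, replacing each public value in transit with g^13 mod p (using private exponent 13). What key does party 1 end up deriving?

Party 1 receives an attacker's public value M = 13^13 mod 73 instead of the honest one.
13^1 ≡ 13 (mod 73)
13^2 = (13^1)^2 ≡ 13^2 = 169 ≡ 23 (mod 73)
13^4 = (13^2)^2 ≡ 23^2 = 529 ≡ 18 (mod 73)
13^8 = (13^4)^2 ≡ 18^2 = 324 ≡ 32 (mod 73)
13^13 = 13^8 · 13^4 · 13^1 ≡ 32 · 18 · 13 ≡ 42 (mod 73).
So M = 42. Party 1 computes K = M^9 mod 73.
42^1 ≡ 42 (mod 73)
42^2 = (42^1)^2 ≡ 42^2 = 1764 ≡ 12 (mod 73)
42^4 = (42^2)^2 ≡ 12^2 = 144 ≡ 71 (mod 73)
42^8 = (42^4)^2 ≡ 71^2 = 5041 ≡ 4 (mod 73)
42^9 = 42^8 · 42^1 ≡ 4 · 42 ≡ 22 (mod 73).

22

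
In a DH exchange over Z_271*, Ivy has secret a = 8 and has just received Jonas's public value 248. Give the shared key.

Shared key K = 248^8 mod 271.
248^1 ≡ 248 (mod 271)
248^2 = (248^1)^2 ≡ 248^2 = 61504 ≡ 258 (mod 271)
248^4 = (248^2)^2 ≡ 258^2 = 66564 ≡ 169 (mod 271)
248^8 = (248^4)^2 ≡ 169^2 = 28561 ≡ 106 (mod 271)

106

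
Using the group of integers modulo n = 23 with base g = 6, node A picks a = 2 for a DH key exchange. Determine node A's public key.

13

Public value = 6^2 (mod 23).
6^1 ≡ 6 (mod 23)
6^2 = (6^1)^2 ≡ 6^2 = 36 ≡ 13 (mod 23)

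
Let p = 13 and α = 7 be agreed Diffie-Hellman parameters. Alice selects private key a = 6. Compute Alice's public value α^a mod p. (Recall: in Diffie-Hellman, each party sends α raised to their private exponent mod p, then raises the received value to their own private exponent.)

12

Public value = 7^6 mod 13.
7^1 ≡ 7 (mod 13)
7^2 = (7^1)^2 ≡ 7^2 = 49 ≡ 10 (mod 13)
7^4 = (7^2)^2 ≡ 10^2 = 100 ≡ 9 (mod 13)
7^6 = 7^4 · 7^2 ≡ 9 · 10 ≡ 12 (mod 13).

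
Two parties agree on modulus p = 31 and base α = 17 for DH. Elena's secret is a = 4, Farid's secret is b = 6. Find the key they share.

Elena sends A = α^a mod p = 17^4 mod 31.
17^1 ≡ 17 (mod 31)
17^2 = (17^1)^2 ≡ 17^2 = 289 ≡ 10 (mod 31)
17^4 = (17^2)^2 ≡ 10^2 = 100 ≡ 7 (mod 31)
So A = 7. Farid then computes K = A^b mod p = 7^6 mod 31.
7^1 ≡ 7 (mod 31)
7^2 = (7^1)^2 ≡ 7^2 = 49 ≡ 18 (mod 31)
7^4 = (7^2)^2 ≡ 18^2 = 324 ≡ 14 (mod 31)
7^6 = 7^4 · 7^2 ≡ 14 · 18 ≡ 4 (mod 31).

4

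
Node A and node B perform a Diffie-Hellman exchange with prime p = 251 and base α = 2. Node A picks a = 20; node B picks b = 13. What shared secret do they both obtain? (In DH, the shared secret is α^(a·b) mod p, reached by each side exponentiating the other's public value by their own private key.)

Node A sends A = α^a mod p = 2^20 mod 251.
2^1 ≡ 2 (mod 251)
2^2 = (2^1)^2 ≡ 2^2 = 4 ≡ 4 (mod 251)
2^4 = (2^2)^2 ≡ 4^2 = 16 ≡ 16 (mod 251)
2^8 = (2^4)^2 ≡ 16^2 = 256 ≡ 5 (mod 251)
2^16 = (2^8)^2 ≡ 5^2 = 25 ≡ 25 (mod 251)
2^20 = 2^16 · 2^4 ≡ 25 · 16 ≡ 149 (mod 251).
So A = 149. Node B then computes K = A^b mod p = 149^13 mod 251.
149^1 ≡ 149 (mod 251)
149^2 = (149^1)^2 ≡ 149^2 = 22201 ≡ 113 (mod 251)
149^4 = (149^2)^2 ≡ 113^2 = 12769 ≡ 219 (mod 251)
149^8 = (149^4)^2 ≡ 219^2 = 47961 ≡ 20 (mod 251)
149^13 = 149^8 · 149^4 · 149^1 ≡ 20 · 219 · 149 ≡ 20 (mod 251).

20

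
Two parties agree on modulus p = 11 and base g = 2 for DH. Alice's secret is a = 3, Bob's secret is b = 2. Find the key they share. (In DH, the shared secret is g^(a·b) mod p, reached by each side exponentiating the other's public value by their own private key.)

Bob sends B = g^b mod p = 2^2 mod 11.
2^1 ≡ 2 (mod 11)
2^2 = (2^1)^2 ≡ 2^2 = 4 ≡ 4 (mod 11)
So B = 4. Alice then computes K = B^a mod p = 4^3 mod 11.
4^1 ≡ 4 (mod 11)
4^2 = (4^1)^2 ≡ 4^2 = 16 ≡ 5 (mod 11)
4^3 = 4^2 · 4^1 ≡ 5 · 4 ≡ 9 (mod 11).

9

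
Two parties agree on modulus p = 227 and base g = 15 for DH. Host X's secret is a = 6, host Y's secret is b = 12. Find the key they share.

92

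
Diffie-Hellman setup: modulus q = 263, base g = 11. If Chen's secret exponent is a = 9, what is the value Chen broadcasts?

151

Public value = 11^9 (mod 263).
11^1 ≡ 11 (mod 263)
11^2 = (11^1)^2 ≡ 11^2 = 121 ≡ 121 (mod 263)
11^4 = (11^2)^2 ≡ 121^2 = 14641 ≡ 176 (mod 263)
11^8 = (11^4)^2 ≡ 176^2 = 30976 ≡ 205 (mod 263)
11^9 = 11^8 · 11^1 ≡ 205 · 11 ≡ 151 (mod 263).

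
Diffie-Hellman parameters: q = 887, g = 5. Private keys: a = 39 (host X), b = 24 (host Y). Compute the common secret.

Host X sends A = g^a mod q = 5^39 mod 887.
5^1 ≡ 5 (mod 887)
5^2 = (5^1)^2 ≡ 5^2 = 25 ≡ 25 (mod 887)
5^4 = (5^2)^2 ≡ 25^2 = 625 ≡ 625 (mod 887)
5^8 = (5^4)^2 ≡ 625^2 = 390625 ≡ 345 (mod 887)
5^16 = (5^8)^2 ≡ 345^2 = 119025 ≡ 167 (mod 887)
5^32 = (5^16)^2 ≡ 167^2 = 27889 ≡ 392 (mod 887)
5^39 = 5^32 · 5^4 · 5^2 · 5^1 ≡ 392 · 625 · 25 · 5 ≡ 438 (mod 887).
So A = 438. Host Y then computes K = A^b mod q = 438^24 mod 887.
438^1 ≡ 438 (mod 887)
438^2 = (438^1)^2 ≡ 438^2 = 191844 ≡ 252 (mod 887)
438^4 = (438^2)^2 ≡ 252^2 = 63504 ≡ 527 (mod 887)
438^8 = (438^4)^2 ≡ 527^2 = 277729 ≡ 98 (mod 887)
438^16 = (438^8)^2 ≡ 98^2 = 9604 ≡ 734 (mod 887)
438^24 = 438^16 · 438^8 ≡ 734 · 98 ≡ 85 (mod 887).

85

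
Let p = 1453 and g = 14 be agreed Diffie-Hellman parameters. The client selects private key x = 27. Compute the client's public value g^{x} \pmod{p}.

Public value = 14^{27} \pmod{1453}.
14^1 ≡ 14 (mod 1453)
14^2 = (14^1)^2 ≡ 14^2 = 196 ≡ 196 (mod 1453)
14^4 = (14^2)^2 ≡ 196^2 = 38416 ≡ 638 (mod 1453)
14^8 = (14^4)^2 ≡ 638^2 = 407044 ≡ 204 (mod 1453)
14^16 = (14^8)^2 ≡ 204^2 = 41616 ≡ 932 (mod 1453)
14^27 = 14^16 · 14^8 · 14^2 · 14^1 ≡ 932 · 204 · 196 · 14 ≡ 1411 (mod 1453).

1411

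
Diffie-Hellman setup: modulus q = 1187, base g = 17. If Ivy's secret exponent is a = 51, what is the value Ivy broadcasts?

787

Public value = 17^51 mod 1187.
17^1 ≡ 17 (mod 1187)
17^2 = (17^1)^2 ≡ 17^2 = 289 ≡ 289 (mod 1187)
17^4 = (17^2)^2 ≡ 289^2 = 83521 ≡ 431 (mod 1187)
17^8 = (17^4)^2 ≡ 431^2 = 185761 ≡ 589 (mod 1187)
17^16 = (17^8)^2 ≡ 589^2 = 346921 ≡ 317 (mod 1187)
17^32 = (17^16)^2 ≡ 317^2 = 100489 ≡ 781 (mod 1187)
17^51 = 17^32 · 17^16 · 17^2 · 17^1 ≡ 781 · 317 · 289 · 17 ≡ 787 (mod 1187).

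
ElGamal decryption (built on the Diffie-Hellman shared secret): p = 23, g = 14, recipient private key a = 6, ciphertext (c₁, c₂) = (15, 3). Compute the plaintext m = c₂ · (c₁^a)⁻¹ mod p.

Shared mask s = c₁^a mod p = 15^6 mod 23.
15^1 ≡ 15 (mod 23)
15^2 = (15^1)^2 ≡ 15^2 = 225 ≡ 18 (mod 23)
15^4 = (15^2)^2 ≡ 18^2 = 324 ≡ 2 (mod 23)
15^6 = 15^4 · 15^2 ≡ 2 · 18 ≡ 13 (mod 23).
So s = 13; s⁻¹ ≡ 16 (mod 23).
m = c₂ · s⁻¹ mod 23 = 3 · 16 mod 23 = 2.

2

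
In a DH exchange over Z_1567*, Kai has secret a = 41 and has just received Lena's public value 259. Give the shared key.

Shared key K = 259^41 mod 1567.
259^1 ≡ 259 (mod 1567)
259^2 = (259^1)^2 ≡ 259^2 = 67081 ≡ 1267 (mod 1567)
259^4 = (259^2)^2 ≡ 1267^2 = 1605289 ≡ 681 (mod 1567)
259^8 = (259^4)^2 ≡ 681^2 = 463761 ≡ 1496 (mod 1567)
259^16 = (259^8)^2 ≡ 1496^2 = 2238016 ≡ 340 (mod 1567)
259^32 = (259^16)^2 ≡ 340^2 = 115600 ≡ 1209 (mod 1567)
259^41 = 259^32 · 259^8 · 259^1 ≡ 1209 · 1496 · 259 ≡ 295 (mod 1567).

295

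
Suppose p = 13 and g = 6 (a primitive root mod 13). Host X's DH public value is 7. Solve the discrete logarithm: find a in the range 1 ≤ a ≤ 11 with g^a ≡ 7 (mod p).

7

Try successive powers of 6 modulo 13:
6^1 ≡ 6
6^2 ≡ 10
6^3 ≡ 8
6^4 ≡ 9
6^5 ≡ 2
6^6 ≡ 12
6^7 ≡ 7
Found: a = 7.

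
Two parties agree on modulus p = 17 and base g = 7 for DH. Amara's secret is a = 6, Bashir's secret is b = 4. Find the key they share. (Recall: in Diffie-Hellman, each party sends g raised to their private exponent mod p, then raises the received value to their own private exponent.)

16

Bashir sends B = g^b mod p = 7^4 mod 17.
7^1 ≡ 7 (mod 17)
7^2 = (7^1)^2 ≡ 7^2 = 49 ≡ 15 (mod 17)
7^4 = (7^2)^2 ≡ 15^2 = 225 ≡ 4 (mod 17)
So B = 4. Amara then computes K = B^a mod p = 4^6 mod 17.
4^1 ≡ 4 (mod 17)
4^2 = (4^1)^2 ≡ 4^2 = 16 ≡ 16 (mod 17)
4^4 = (4^2)^2 ≡ 16^2 = 256 ≡ 1 (mod 17)
4^6 = 4^4 · 4^2 ≡ 1 · 16 ≡ 16 (mod 17).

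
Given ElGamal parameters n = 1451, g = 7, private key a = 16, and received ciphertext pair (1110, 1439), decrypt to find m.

673

Shared mask s = c₁^a mod n = 1110^16 mod 1451.
1110^1 ≡ 1110 (mod 1451)
1110^2 = (1110^1)^2 ≡ 1110^2 = 1232100 ≡ 201 (mod 1451)
1110^4 = (1110^2)^2 ≡ 201^2 = 40401 ≡ 1224 (mod 1451)
1110^8 = (1110^4)^2 ≡ 1224^2 = 1498176 ≡ 744 (mod 1451)
1110^16 = (1110^8)^2 ≡ 744^2 = 553536 ≡ 705 (mod 1451)
So s = 705; s⁻¹ ≡ 1274 (mod 1451).
m = c₂ · s⁻¹ mod 1451 = 1439 · 1274 mod 1451 = 673.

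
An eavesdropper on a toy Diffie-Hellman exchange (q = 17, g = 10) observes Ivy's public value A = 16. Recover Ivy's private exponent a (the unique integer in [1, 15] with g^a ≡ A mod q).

Try successive powers of 10 modulo 17:
10^1 ≡ 10
10^2 ≡ 15
10^3 ≡ 14
10^4 ≡ 4
10^5 ≡ 6
10^6 ≡ 9
10^7 ≡ 5
10^8 ≡ 16
Found: a = 8.

8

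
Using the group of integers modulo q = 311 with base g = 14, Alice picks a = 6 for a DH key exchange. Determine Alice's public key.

226

Public value = 14^6 (mod 311).
14^1 ≡ 14 (mod 311)
14^2 = (14^1)^2 ≡ 14^2 = 196 ≡ 196 (mod 311)
14^4 = (14^2)^2 ≡ 196^2 = 38416 ≡ 163 (mod 311)
14^6 = 14^4 · 14^2 ≡ 163 · 196 ≡ 226 (mod 311).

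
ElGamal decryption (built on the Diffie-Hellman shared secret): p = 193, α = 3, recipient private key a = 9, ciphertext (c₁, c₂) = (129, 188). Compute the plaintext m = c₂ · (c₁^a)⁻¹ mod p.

15

Shared mask s = c₁^a mod p = 129^9 mod 193.
129^1 ≡ 129 (mod 193)
129^2 = (129^1)^2 ≡ 129^2 = 16641 ≡ 43 (mod 193)
129^4 = (129^2)^2 ≡ 43^2 = 1849 ≡ 112 (mod 193)
129^8 = (129^4)^2 ≡ 112^2 = 12544 ≡ 192 (mod 193)
129^9 = 129^8 · 129^1 ≡ 192 · 129 ≡ 64 (mod 193).
So s = 64; s⁻¹ ≡ 190 (mod 193).
m = c₂ · s⁻¹ mod 193 = 188 · 190 mod 193 = 15.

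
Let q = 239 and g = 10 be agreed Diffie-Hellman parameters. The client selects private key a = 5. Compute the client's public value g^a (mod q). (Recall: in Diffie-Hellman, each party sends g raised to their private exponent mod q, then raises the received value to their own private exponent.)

98

Public value = 10^5 (mod 239).
10^1 ≡ 10 (mod 239)
10^2 = (10^1)^2 ≡ 10^2 = 100 ≡ 100 (mod 239)
10^4 = (10^2)^2 ≡ 100^2 = 10000 ≡ 201 (mod 239)
10^5 = 10^4 · 10^1 ≡ 201 · 10 ≡ 98 (mod 239).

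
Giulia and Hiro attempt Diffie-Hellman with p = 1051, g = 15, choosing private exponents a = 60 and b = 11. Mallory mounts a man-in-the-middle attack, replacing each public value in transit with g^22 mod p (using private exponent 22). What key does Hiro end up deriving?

259

Hiro receives Mallory's public value M = 15^22 mod 1051 instead of the honest one.
15^1 ≡ 15 (mod 1051)
15^2 = (15^1)^2 ≡ 15^2 = 225 ≡ 225 (mod 1051)
15^4 = (15^2)^2 ≡ 225^2 = 50625 ≡ 177 (mod 1051)
15^8 = (15^4)^2 ≡ 177^2 = 31329 ≡ 850 (mod 1051)
15^16 = (15^8)^2 ≡ 850^2 = 722500 ≡ 463 (mod 1051)
15^22 = 15^16 · 15^4 · 15^2 ≡ 463 · 177 · 225 ≡ 231 (mod 1051).
So M = 231. Hiro computes K = M^11 mod 1051.
231^1 ≡ 231 (mod 1051)
231^2 = (231^1)^2 ≡ 231^2 = 53361 ≡ 811 (mod 1051)
231^4 = (231^2)^2 ≡ 811^2 = 657721 ≡ 846 (mod 1051)
231^8 = (231^4)^2 ≡ 846^2 = 715716 ≡ 1036 (mod 1051)
231^11 = 231^8 · 231^2 · 231^1 ≡ 1036 · 811 · 231 ≡ 259 (mod 1051).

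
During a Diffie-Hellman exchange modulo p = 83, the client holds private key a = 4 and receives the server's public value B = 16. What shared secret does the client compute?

49

Shared key K = 16^4 mod 83.
16^1 ≡ 16 (mod 83)
16^2 = (16^1)^2 ≡ 16^2 = 256 ≡ 7 (mod 83)
16^4 = (16^2)^2 ≡ 7^2 = 49 ≡ 49 (mod 83)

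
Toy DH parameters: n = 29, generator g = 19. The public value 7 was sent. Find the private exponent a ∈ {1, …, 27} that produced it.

Try successive powers of 19 modulo 29:
19^1 ≡ 19
19^2 ≡ 13
19^3 ≡ 15
19^4 ≡ 24
19^5 ≡ 21
19^6 ≡ 22
19^7 ≡ 12
19^8 ≡ 25
19^9 ≡ 11
19^10 ≡ 6
19^11 ≡ 27
19^12 ≡ 20
19^13 ≡ 3
19^14 ≡ 28
19^15 ≡ 10
19^16 ≡ 16
19^17 ≡ 14
19^18 ≡ 5
19^19 ≡ 8
19^20 ≡ 7
Found: a = 20.

20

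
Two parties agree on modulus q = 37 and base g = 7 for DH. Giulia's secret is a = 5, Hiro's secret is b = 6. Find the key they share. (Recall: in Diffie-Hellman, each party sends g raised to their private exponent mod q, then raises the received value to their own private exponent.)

Hiro sends B = g^b mod q = 7^6 mod 37.
7^1 ≡ 7 (mod 37)
7^2 = (7^1)^2 ≡ 7^2 = 49 ≡ 12 (mod 37)
7^4 = (7^2)^2 ≡ 12^2 = 144 ≡ 33 (mod 37)
7^6 = 7^4 · 7^2 ≡ 33 · 12 ≡ 26 (mod 37).
So B = 26. Giulia then computes K = B^a mod q = 26^5 mod 37.
26^1 ≡ 26 (mod 37)
26^2 = (26^1)^2 ≡ 26^2 = 676 ≡ 10 (mod 37)
26^4 = (26^2)^2 ≡ 10^2 = 100 ≡ 26 (mod 37)
26^5 = 26^4 · 26^1 ≡ 26 · 26 ≡ 10 (mod 37).

10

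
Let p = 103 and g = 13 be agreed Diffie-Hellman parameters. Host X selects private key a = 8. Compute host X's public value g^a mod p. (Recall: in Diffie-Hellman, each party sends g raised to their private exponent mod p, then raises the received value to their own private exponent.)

Public value = 13^8 mod 103.
13^1 ≡ 13 (mod 103)
13^2 = (13^1)^2 ≡ 13^2 = 169 ≡ 66 (mod 103)
13^4 = (13^2)^2 ≡ 66^2 = 4356 ≡ 30 (mod 103)
13^8 = (13^4)^2 ≡ 30^2 = 900 ≡ 76 (mod 103)

76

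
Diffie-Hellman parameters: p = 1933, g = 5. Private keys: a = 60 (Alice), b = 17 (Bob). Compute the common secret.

1412

Alice sends A = g^a mod p = 5^60 mod 1933.
5^1 ≡ 5 (mod 1933)
5^2 = (5^1)^2 ≡ 5^2 = 25 ≡ 25 (mod 1933)
5^4 = (5^2)^2 ≡ 25^2 = 625 ≡ 625 (mod 1933)
5^8 = (5^4)^2 ≡ 625^2 = 390625 ≡ 159 (mod 1933)
5^16 = (5^8)^2 ≡ 159^2 = 25281 ≡ 152 (mod 1933)
5^32 = (5^16)^2 ≡ 152^2 = 23104 ≡ 1841 (mod 1933)
5^60 = 5^32 · 5^16 · 5^8 · 5^4 ≡ 1841 · 152 · 159 · 625 ≡ 762 (mod 1933).
So A = 762. Bob then computes K = A^b mod p = 762^17 mod 1933.
762^1 ≡ 762 (mod 1933)
762^2 = (762^1)^2 ≡ 762^2 = 580644 ≡ 744 (mod 1933)
762^4 = (762^2)^2 ≡ 744^2 = 553536 ≡ 698 (mod 1933)
762^8 = (762^4)^2 ≡ 698^2 = 487204 ≡ 88 (mod 1933)
762^16 = (762^8)^2 ≡ 88^2 = 7744 ≡ 12 (mod 1933)
762^17 = 762^16 · 762^1 ≡ 12 · 762 ≡ 1412 (mod 1933).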